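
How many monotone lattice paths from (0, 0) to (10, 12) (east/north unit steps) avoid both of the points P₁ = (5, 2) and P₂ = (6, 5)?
Number of paths = 458843

Inclusion–exclusion. Total paths: C(22, 10) = 646646. Through P₁: C(7, 5)·C(15, 5) = 63063. Through P₂: C(11, 6)·C(11, 4) = 152460. Since P₁ is strictly southwest of P₂, a monotone path through both must visit P₁ then P₂; paths through both = C(7, 5)·C(4, 1)·C(11, 4) = 27720. Avoid both = 646646 − 63063 − 152460 + 27720 = 458843.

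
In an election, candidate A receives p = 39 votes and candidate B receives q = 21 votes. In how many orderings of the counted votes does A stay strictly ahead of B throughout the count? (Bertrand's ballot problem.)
Strict-lead orderings = 2395339717603140

Total orderings of the 60 votes with 39 for A: C(60, 39) = 7984465725343800. By the Bertrand ballot formula (Cycle Lemma / reflection principle), the number of orderings in which A is strictly ahead of B throughout is (p − q)/(p + q) · C(p + q, p) = (39 − 21)/(39 + 21) · 7984465725343800 = 2395339717603140.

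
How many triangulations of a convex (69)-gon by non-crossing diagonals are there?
C_67 = 22033725021956517463358552614056949950

These polygon triangulations are counted by the Catalan number C_n = (1/(n + 1)) · C(2n, n). For n = 67: C_67 = (1/68) · C(134, 67) = 1498293301493043187508381577755872596600/68 = 22033725021956517463358552614056949950.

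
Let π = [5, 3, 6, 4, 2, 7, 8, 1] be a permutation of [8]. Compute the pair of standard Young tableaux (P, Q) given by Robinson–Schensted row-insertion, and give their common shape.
P = [1, 4, 7, 8] / [2, 6] / [3] / [5];  Q = [1, 3, 6, 7] / [2, 4] / [5] / [8];  common shape = (4, 2, 1, 1)

Row-insert the values π_1, π_2, … into P one at a time, bumping the leftmost entry strictly greater than the inserted value down to the next row. The recording tableau Q records, in position (i, j), the step at which that cell was added to P.
  Insert 5 (step 1): P = [5];  Q = [1]
  Insert 3 (step 2): P = [3] / [5];  Q = [1] / [2]
  Insert 6 (step 3): P = [3, 6] / [5];  Q = [1, 3] / [2]
  Insert 4 (step 4): P = [3, 4] / [5, 6];  Q = [1, 3] / [2, 4]
  Insert 2 (step 5): P = [2, 4] / [3, 6] / [5];  Q = [1, 3] / [2, 4] / [5]
  Insert 7 (step 6): P = [2, 4, 7] / [3, 6] / [5];  Q = [1, 3, 6] / [2, 4] / [5]
  Insert 8 (step 7): P = [2, 4, 7, 8] / [3, 6] / [5];  Q = [1, 3, 6, 7] / [2, 4] / [5]
  Insert 1 (step 8): P = [1, 4, 7, 8] / [2, 6] / [3] / [5];  Q = [1, 3, 6, 7] / [2, 4] / [5] / [8]
Final shape: (4, 2, 1, 1).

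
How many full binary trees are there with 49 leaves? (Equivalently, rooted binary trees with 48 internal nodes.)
C_48 = 131327898242169365477991900

These full binary trees are counted by the Catalan number C_n = (1/(n + 1)) · C(2n, n). For n = 48: C_48 = (1/49) · C(96, 48) = 6435067013866298908421603100/49 = 131327898242169365477991900.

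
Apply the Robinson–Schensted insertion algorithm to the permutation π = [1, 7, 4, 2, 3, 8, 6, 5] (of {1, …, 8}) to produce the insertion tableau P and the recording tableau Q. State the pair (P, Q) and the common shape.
P = [1, 2, 3, 5] / [4, 6] / [7, 8];  Q = [1, 2, 5, 6] / [3, 7] / [4, 8];  common shape = (4, 2, 2)

Row-insert the values π_1, π_2, … into P one at a time, bumping the leftmost entry strictly greater than the inserted value down to the next row. The recording tableau Q records, in position (i, j), the step at which that cell was added to P.
  Insert 1 (step 1): P = [1];  Q = [1]
  Insert 7 (step 2): P = [1, 7];  Q = [1, 2]
  Insert 4 (step 3): P = [1, 4] / [7];  Q = [1, 2] / [3]
  Insert 2 (step 4): P = [1, 2] / [4] / [7];  Q = [1, 2] / [3] / [4]
  Insert 3 (step 5): P = [1, 2, 3] / [4] / [7];  Q = [1, 2, 5] / [3] / [4]
  Insert 8 (step 6): P = [1, 2, 3, 8] / [4] / [7];  Q = [1, 2, 5, 6] / [3] / [4]
  Insert 6 (step 7): P = [1, 2, 3, 6] / [4, 8] / [7];  Q = [1, 2, 5, 6] / [3, 7] / [4]
  Insert 5 (step 8): P = [1, 2, 3, 5] / [4, 6] / [7, 8];  Q = [1, 2, 5, 6] / [3, 7] / [4, 8]
Final shape: (4, 2, 2).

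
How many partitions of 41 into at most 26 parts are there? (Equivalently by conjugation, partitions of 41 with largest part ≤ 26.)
p(41, parts ≤ 26) = 44075

Use the recurrence p(n, m) = p(n, m−1) + p(n−m, m): either the largest part is < m (count p(n, m−1)) or the largest part is exactly m (remove one copy of m, count p(n−m, m)). With p(0, ·) = 1 this gives p(41, parts ≤ 26) = 44075. (By conjugating Young diagrams, this also counts partitions of 41 into at most 26 parts.)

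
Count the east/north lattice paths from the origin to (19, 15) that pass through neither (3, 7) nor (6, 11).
Number of paths = 1748252120

Inclusion–exclusion. Total paths: C(34, 19) = 1855967520. Through P₁: C(10, 3)·C(24, 16) = 88256520. Through P₂: C(17, 6)·C(17, 13) = 29454880. Since P₁ is strictly southwest of P₂, a monotone path through both must visit P₁ then P₂; paths through both = C(10, 3)·C(7, 3)·C(17, 13) = 9996000. Avoid both = 1855967520 − 88256520 − 29454880 + 9996000 = 1748252120.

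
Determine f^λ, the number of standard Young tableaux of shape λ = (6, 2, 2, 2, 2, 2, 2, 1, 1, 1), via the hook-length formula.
# SYT of shape (6, 2, 2, 2, 2, 2, 2, 1, 1, 1) = 19752096

Hook-length formula: f^λ = n! / Π hook(c), product over all cells c of the Young diagram. For λ = (6, 2, 2, 2, 2, 2, 2, 1, 1, 1), n = 21 boxes. Hook lengths by row (left-to-right, top-to-bottom): [15, 11, 4, 3, 2, 1]; [10, 6]; [9, 5]; [8, 4]; [7, 3]; [6, 2]; [5, 1]; [3]; [2]; [1]. Product of hooks = 2586608640000. So f^λ = 21! / 2586608640000 = 51090942171709440000 / 2586608640000 = 19752096.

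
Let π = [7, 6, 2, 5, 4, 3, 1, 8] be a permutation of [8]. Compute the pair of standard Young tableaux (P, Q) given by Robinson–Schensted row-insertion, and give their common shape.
P = [1, 3, 8] / [2] / [4] / [5] / [6] / [7];  Q = [1, 4, 8] / [2] / [3] / [5] / [6] / [7];  common shape = (3, 1, 1, 1, 1, 1)

Row-insert the values π_1, π_2, … into P one at a time, bumping the leftmost entry strictly greater than the inserted value down to the next row. The recording tableau Q records, in position (i, j), the step at which that cell was added to P.
  Insert 7 (step 1): P = [7];  Q = [1]
  Insert 6 (step 2): P = [6] / [7];  Q = [1] / [2]
  Insert 2 (step 3): P = [2] / [6] / [7];  Q = [1] / [2] / [3]
  Insert 5 (step 4): P = [2, 5] / [6] / [7];  Q = [1, 4] / [2] / [3]
  Insert 4 (step 5): P = [2, 4] / [5] / [6] / [7];  Q = [1, 4] / [2] / [3] / [5]
  Insert 3 (step 6): P = [2, 3] / [4] / [5] / [6] / [7];  Q = [1, 4] / [2] / [3] / [5] / [6]
  Insert 1 (step 7): P = [1, 3] / [2] / [4] / [5] / [6] / [7];  Q = [1, 4] / [2] / [3] / [5] / [6] / [7]
  Insert 8 (step 8): P = [1, 3, 8] / [2] / [4] / [5] / [6] / [7];  Q = [1, 4, 8] / [2] / [3] / [5] / [6] / [7]
Final shape: (3, 1, 1, 1, 1, 1).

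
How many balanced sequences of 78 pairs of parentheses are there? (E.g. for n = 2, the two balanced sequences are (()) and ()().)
C_78 = 73745243611532458459690151854647329239335600

These balanced parentheses are counted by the Catalan number C_n = (1/(n + 1)) · C(2n, n). For n = 78: C_78 = (1/79) · C(156, 78) = 5825874245311064218315521996517139009907512400/79 = 73745243611532458459690151854647329239335600.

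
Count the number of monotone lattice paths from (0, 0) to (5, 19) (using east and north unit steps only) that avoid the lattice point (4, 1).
Number of paths = 42409

Total paths from (0, 0) to (5, 19): C(24, 5) = 42504. Paths through (4, 1): (paths (0, 0) → (4, 1)) × (paths (4, 1) → (5, 19)) = C(5, 4) · C(19, 1) = 5 · 19 = 95. Avoidance count = 42504 − 95 = 42409.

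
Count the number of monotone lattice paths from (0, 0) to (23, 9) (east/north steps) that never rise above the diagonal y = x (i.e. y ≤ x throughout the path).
Number of paths = 17530500

By the reflection principle (André's argument), the number of monotone paths to (23, 9) with n ≤ m that never go above y = x is C(32, 23) − C(32, 24) = 28048800 − 10518300 = 17530500.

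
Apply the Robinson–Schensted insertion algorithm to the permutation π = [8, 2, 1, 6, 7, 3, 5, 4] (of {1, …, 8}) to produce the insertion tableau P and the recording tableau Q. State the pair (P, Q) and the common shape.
P = [1, 3, 4] / [2, 5, 7] / [6] / [8];  Q = [1, 4, 5] / [2, 6, 7] / [3] / [8];  common shape = (3, 3, 1, 1)

Row-insert the values π_1, π_2, … into P one at a time, bumping the leftmost entry strictly greater than the inserted value down to the next row. The recording tableau Q records, in position (i, j), the step at which that cell was added to P.
  Insert 8 (step 1): P = [8];  Q = [1]
  Insert 2 (step 2): P = [2] / [8];  Q = [1] / [2]
  Insert 1 (step 3): P = [1] / [2] / [8];  Q = [1] / [2] / [3]
  Insert 6 (step 4): P = [1, 6] / [2] / [8];  Q = [1, 4] / [2] / [3]
  Insert 7 (step 5): P = [1, 6, 7] / [2] / [8];  Q = [1, 4, 5] / [2] / [3]
  Insert 3 (step 6): P = [1, 3, 7] / [2, 6] / [8];  Q = [1, 4, 5] / [2, 6] / [3]
  Insert 5 (step 7): P = [1, 3, 5] / [2, 6, 7] / [8];  Q = [1, 4, 5] / [2, 6, 7] / [3]
  Insert 4 (step 8): P = [1, 3, 4] / [2, 5, 7] / [6] / [8];  Q = [1, 4, 5] / [2, 6, 7] / [3] / [8]
Final shape: (3, 3, 1, 1).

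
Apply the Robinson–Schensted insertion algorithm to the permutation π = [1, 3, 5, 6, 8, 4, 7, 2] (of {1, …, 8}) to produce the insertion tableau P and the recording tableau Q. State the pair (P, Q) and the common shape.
P = [1, 2, 4, 6, 7] / [3, 8] / [5];  Q = [1, 2, 3, 4, 5] / [6, 7] / [8];  common shape = (5, 2, 1)

Row-insert the values π_1, π_2, … into P one at a time, bumping the leftmost entry strictly greater than the inserted value down to the next row. The recording tableau Q records, in position (i, j), the step at which that cell was added to P.
  Insert 1 (step 1): P = [1];  Q = [1]
  Insert 3 (step 2): P = [1, 3];  Q = [1, 2]
  Insert 5 (step 3): P = [1, 3, 5];  Q = [1, 2, 3]
  Insert 6 (step 4): P = [1, 3, 5, 6];  Q = [1, 2, 3, 4]
  Insert 8 (step 5): P = [1, 3, 5, 6, 8];  Q = [1, 2, 3, 4, 5]
  Insert 4 (step 6): P = [1, 3, 4, 6, 8] / [5];  Q = [1, 2, 3, 4, 5] / [6]
  Insert 7 (step 7): P = [1, 3, 4, 6, 7] / [5, 8];  Q = [1, 2, 3, 4, 5] / [6, 7]
  Insert 2 (step 8): P = [1, 2, 4, 6, 7] / [3, 8] / [5];  Q = [1, 2, 3, 4, 5] / [6, 7] / [8]
Final shape: (5, 2, 1).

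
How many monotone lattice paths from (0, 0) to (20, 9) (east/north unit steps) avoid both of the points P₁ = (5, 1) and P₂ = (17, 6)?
Number of paths = 5796741

Inclusion–exclusion. Total paths: C(29, 20) = 10015005. Through P₁: C(6, 5)·C(23, 15) = 2941884. Through P₂: C(23, 17)·C(6, 3) = 2018940. Since P₁ is strictly southwest of P₂, a monotone path through both must visit P₁ then P₂; paths through both = C(6, 5)·C(17, 12)·C(6, 3) = 742560. Avoid both = 10015005 − 2941884 − 2018940 + 742560 = 5796741.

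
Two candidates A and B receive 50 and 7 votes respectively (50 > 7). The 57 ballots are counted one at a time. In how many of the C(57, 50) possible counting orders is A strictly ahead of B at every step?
Strict-lead orderings = 199448964

Total orderings of the 57 votes with 50 for A: C(57, 50) = 264385836. By the Bertrand ballot formula (Cycle Lemma / reflection principle), the number of orderings in which A is strictly ahead of B throughout is (p − q)/(p + q) · C(p + q, p) = (50 − 7)/(50 + 7) · 264385836 = 199448964.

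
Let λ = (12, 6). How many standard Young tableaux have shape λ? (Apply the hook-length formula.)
# SYT of shape (12, 6) = 9996

Hook-length formula: f^λ = n! / Π hook(c), product over all cells c of the Young diagram. For λ = (12, 6), n = 18 boxes. Hook lengths by row (left-to-right, top-to-bottom): [13, 12, 11, 10, 9, 8, 6, 5, 4, 3, 2, 1]; [6, 5, 4, 3, 2, 1]. Product of hooks = 640493568000. So f^λ = 18! / 640493568000 = 6402373705728000 / 640493568000 = 9996.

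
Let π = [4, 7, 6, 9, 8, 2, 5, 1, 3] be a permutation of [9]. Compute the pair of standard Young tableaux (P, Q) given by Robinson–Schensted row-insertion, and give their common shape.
P = [1, 3, 8] / [2, 5] / [4, 6] / [7, 9];  Q = [1, 2, 4] / [3, 5] / [6, 7] / [8, 9];  common shape = (3, 2, 2, 2)

Row-insert the values π_1, π_2, … into P one at a time, bumping the leftmost entry strictly greater than the inserted value down to the next row. The recording tableau Q records, in position (i, j), the step at which that cell was added to P.
  Insert 4 (step 1): P = [4];  Q = [1]
  Insert 7 (step 2): P = [4, 7];  Q = [1, 2]
  Insert 6 (step 3): P = [4, 6] / [7];  Q = [1, 2] / [3]
  Insert 9 (step 4): P = [4, 6, 9] / [7];  Q = [1, 2, 4] / [3]
  Insert 8 (step 5): P = [4, 6, 8] / [7, 9];  Q = [1, 2, 4] / [3, 5]
  Insert 2 (step 6): P = [2, 6, 8] / [4, 9] / [7];  Q = [1, 2, 4] / [3, 5] / [6]
  Insert 5 (step 7): P = [2, 5, 8] / [4, 6] / [7, 9];  Q = [1, 2, 4] / [3, 5] / [6, 7]
  Insert 1 (step 8): P = [1, 5, 8] / [2, 6] / [4, 9] / [7];  Q = [1, 2, 4] / [3, 5] / [6, 7] / [8]
  Insert 3 (step 9): P = [1, 3, 8] / [2, 5] / [4, 6] / [7, 9];  Q = [1, 2, 4] / [3, 5] / [6, 7] / [8, 9]
Final shape: (3, 2, 2, 2).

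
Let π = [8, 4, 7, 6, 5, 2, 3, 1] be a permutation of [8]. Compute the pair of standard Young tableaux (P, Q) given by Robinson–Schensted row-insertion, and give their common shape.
P = [1, 3] / [2, 5] / [4] / [6] / [7] / [8];  Q = [1, 3] / [2, 7] / [4] / [5] / [6] / [8];  common shape = (2, 2, 1, 1, 1, 1)

Row-insert the values π_1, π_2, … into P one at a time, bumping the leftmost entry strictly greater than the inserted value down to the next row. The recording tableau Q records, in position (i, j), the step at which that cell was added to P.
  Insert 8 (step 1): P = [8];  Q = [1]
  Insert 4 (step 2): P = [4] / [8];  Q = [1] / [2]
  Insert 7 (step 3): P = [4, 7] / [8];  Q = [1, 3] / [2]
  Insert 6 (step 4): P = [4, 6] / [7] / [8];  Q = [1, 3] / [2] / [4]
  Insert 5 (step 5): P = [4, 5] / [6] / [7] / [8];  Q = [1, 3] / [2] / [4] / [5]
  Insert 2 (step 6): P = [2, 5] / [4] / [6] / [7] / [8];  Q = [1, 3] / [2] / [4] / [5] / [6]
  Insert 3 (step 7): P = [2, 3] / [4, 5] / [6] / [7] / [8];  Q = [1, 3] / [2, 7] / [4] / [5] / [6]
  Insert 1 (step 8): P = [1, 3] / [2, 5] / [4] / [6] / [7] / [8];  Q = [1, 3] / [2, 7] / [4] / [5] / [6] / [8]
Final shape: (2, 2, 1, 1, 1, 1).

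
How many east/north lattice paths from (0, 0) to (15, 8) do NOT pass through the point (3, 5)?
Number of paths = 464834

Total paths from (0, 0) to (15, 8): C(23, 15) = 490314. Paths through (3, 5): (paths (0, 0) → (3, 5)) × (paths (3, 5) → (15, 8)) = C(8, 3) · C(15, 12) = 56 · 455 = 25480. Avoidance count = 490314 − 25480 = 464834.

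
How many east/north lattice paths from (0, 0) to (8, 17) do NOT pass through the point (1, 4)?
Number of paths = 693975

Total paths from (0, 0) to (8, 17): C(25, 8) = 1081575. Paths through (1, 4): (paths (0, 0) → (1, 4)) × (paths (1, 4) → (8, 17)) = C(5, 1) · C(20, 7) = 5 · 77520 = 387600. Avoidance count = 1081575 − 387600 = 693975.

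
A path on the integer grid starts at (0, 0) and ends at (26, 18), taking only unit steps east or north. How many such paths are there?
Number of paths = 1029530696964

A monotone lattice path from (0, 0) to (26, 18) consists of 26 east steps and 18 north steps in some order, so it is determined by which 26 of the 44 steps are east. The count is C(44, 26) = 1029530696964.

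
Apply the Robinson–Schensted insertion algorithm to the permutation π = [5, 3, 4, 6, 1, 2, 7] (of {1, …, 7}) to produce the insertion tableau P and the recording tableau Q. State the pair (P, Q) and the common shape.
P = [1, 2, 6, 7] / [3, 4] / [5];  Q = [1, 3, 4, 7] / [2, 6] / [5];  common shape = (4, 2, 1)

Row-insert the values π_1, π_2, … into P one at a time, bumping the leftmost entry strictly greater than the inserted value down to the next row. The recording tableau Q records, in position (i, j), the step at which that cell was added to P.
  Insert 5 (step 1): P = [5];  Q = [1]
  Insert 3 (step 2): P = [3] / [5];  Q = [1] / [2]
  Insert 4 (step 3): P = [3, 4] / [5];  Q = [1, 3] / [2]
  Insert 6 (step 4): P = [3, 4, 6] / [5];  Q = [1, 3, 4] / [2]
  Insert 1 (step 5): P = [1, 4, 6] / [3] / [5];  Q = [1, 3, 4] / [2] / [5]
  Insert 2 (step 6): P = [1, 2, 6] / [3, 4] / [5];  Q = [1, 3, 4] / [2, 6] / [5]
  Insert 7 (step 7): P = [1, 2, 6, 7] / [3, 4] / [5];  Q = [1, 3, 4, 7] / [2, 6] / [5]
Final shape: (4, 2, 1).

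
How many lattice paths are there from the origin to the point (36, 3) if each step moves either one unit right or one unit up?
Number of paths = 9139

A monotone lattice path from (0, 0) to (36, 3) consists of 36 east steps and 3 north steps in some order, so it is determined by which 36 of the 39 steps are east. The count is C(39, 36) = 9139.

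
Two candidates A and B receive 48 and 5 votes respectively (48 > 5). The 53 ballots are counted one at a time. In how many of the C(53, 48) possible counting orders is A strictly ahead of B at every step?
Strict-lead orderings = 2328235

Total orderings of the 53 votes with 48 for A: C(53, 48) = 2869685. By the Bertrand ballot formula (Cycle Lemma / reflection principle), the number of orderings in which A is strictly ahead of B throughout is (p − q)/(p + q) · C(p + q, p) = (48 − 5)/(48 + 5) · 2869685 = 2328235.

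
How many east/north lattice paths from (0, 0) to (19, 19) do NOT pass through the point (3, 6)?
Number of paths = 29644694940

Total paths from (0, 0) to (19, 19): C(38, 19) = 35345263800. Paths through (3, 6): (paths (0, 0) → (3, 6)) × (paths (3, 6) → (19, 19)) = C(9, 3) · C(29, 16) = 84 · 67863915 = 5700568860. Avoidance count = 35345263800 − 5700568860 = 29644694940.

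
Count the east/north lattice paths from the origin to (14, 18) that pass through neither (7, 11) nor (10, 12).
Number of paths = 253152132

Inclusion–exclusion. Total paths: C(32, 14) = 471435600. Through P₁: C(18, 7)·C(14, 7) = 109219968. Through P₂: C(22, 10)·C(10, 4) = 135795660. Since P₁ is strictly southwest of P₂, a monotone path through both must visit P₁ then P₂; paths through both = C(18, 7)·C(4, 3)·C(10, 4) = 26732160. Avoid both = 471435600 − 109219968 − 135795660 + 26732160 = 253152132.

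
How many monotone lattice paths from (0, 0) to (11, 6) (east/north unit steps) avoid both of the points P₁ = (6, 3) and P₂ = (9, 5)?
Number of paths = 4186

Inclusion–exclusion. Total paths: C(17, 11) = 12376. Through P₁: C(9, 6)·C(8, 5) = 4704. Through P₂: C(14, 9)·C(3, 2) = 6006. Since P₁ is strictly southwest of P₂, a monotone path through both must visit P₁ then P₂; paths through both = C(9, 6)·C(5, 3)·C(3, 2) = 2520. Avoid both = 12376 − 4704 − 6006 + 2520 = 4186.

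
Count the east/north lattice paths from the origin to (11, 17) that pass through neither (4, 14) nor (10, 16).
Number of paths = 10654870

Inclusion–exclusion. Total paths: C(28, 11) = 21474180. Through P₁: C(18, 4)·C(10, 7) = 367200. Through P₂: C(26, 10)·C(2, 1) = 10623470. Since P₁ is strictly southwest of P₂, a monotone path through both must visit P₁ then P₂; paths through both = C(18, 4)·C(8, 6)·C(2, 1) = 171360. Avoid both = 21474180 − 367200 − 10623470 + 171360 = 10654870.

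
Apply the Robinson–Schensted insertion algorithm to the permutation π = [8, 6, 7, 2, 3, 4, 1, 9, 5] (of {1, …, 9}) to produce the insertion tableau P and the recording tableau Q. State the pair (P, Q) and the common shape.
P = [1, 3, 4, 5] / [2, 7, 9] / [6] / [8];  Q = [1, 3, 6, 8] / [2, 5, 9] / [4] / [7];  common shape = (4, 3, 1, 1)

Row-insert the values π_1, π_2, … into P one at a time, bumping the leftmost entry strictly greater than the inserted value down to the next row. The recording tableau Q records, in position (i, j), the step at which that cell was added to P.
  Insert 8 (step 1): P = [8];  Q = [1]
  Insert 6 (step 2): P = [6] / [8];  Q = [1] / [2]
  Insert 7 (step 3): P = [6, 7] / [8];  Q = [1, 3] / [2]
  Insert 2 (step 4): P = [2, 7] / [6] / [8];  Q = [1, 3] / [2] / [4]
  Insert 3 (step 5): P = [2, 3] / [6, 7] / [8];  Q = [1, 3] / [2, 5] / [4]
  Insert 4 (step 6): P = [2, 3, 4] / [6, 7] / [8];  Q = [1, 3, 6] / [2, 5] / [4]
  Insert 1 (step 7): P = [1, 3, 4] / [2, 7] / [6] / [8];  Q = [1, 3, 6] / [2, 5] / [4] / [7]
  Insert 9 (step 8): P = [1, 3, 4, 9] / [2, 7] / [6] / [8];  Q = [1, 3, 6, 8] / [2, 5] / [4] / [7]
  Insert 5 (step 9): P = [1, 3, 4, 5] / [2, 7, 9] / [6] / [8];  Q = [1, 3, 6, 8] / [2, 5, 9] / [4] / [7]
Final shape: (4, 3, 1, 1).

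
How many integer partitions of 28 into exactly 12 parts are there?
p(28, 12 parts) = 224

Partitions of n into exactly k parts are in bijection with partitions of n − k into at most k parts (subtract 1 from each part). So p(28, exactly 12) = p(16, parts ≤ 12). Computing via the recurrence p(m, j) = p(m, j−1) + p(m−j, j) gives 224.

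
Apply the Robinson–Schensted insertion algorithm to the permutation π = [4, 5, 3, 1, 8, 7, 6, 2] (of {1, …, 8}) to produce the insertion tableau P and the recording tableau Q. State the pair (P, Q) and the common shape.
P = [1, 2, 6] / [3, 5] / [4, 7] / [8];  Q = [1, 2, 5] / [3, 6] / [4, 7] / [8];  common shape = (3, 2, 2, 1)

Row-insert the values π_1, π_2, … into P one at a time, bumping the leftmost entry strictly greater than the inserted value down to the next row. The recording tableau Q records, in position (i, j), the step at which that cell was added to P.
  Insert 4 (step 1): P = [4];  Q = [1]
  Insert 5 (step 2): P = [4, 5];  Q = [1, 2]
  Insert 3 (step 3): P = [3, 5] / [4];  Q = [1, 2] / [3]
  Insert 1 (step 4): P = [1, 5] / [3] / [4];  Q = [1, 2] / [3] / [4]
  Insert 8 (step 5): P = [1, 5, 8] / [3] / [4];  Q = [1, 2, 5] / [3] / [4]
  Insert 7 (step 6): P = [1, 5, 7] / [3, 8] / [4];  Q = [1, 2, 5] / [3, 6] / [4]
  Insert 6 (step 7): P = [1, 5, 6] / [3, 7] / [4, 8];  Q = [1, 2, 5] / [3, 6] / [4, 7]
  Insert 2 (step 8): P = [1, 2, 6] / [3, 5] / [4, 7] / [8];  Q = [1, 2, 5] / [3, 6] / [4, 7] / [8]
Final shape: (3, 2, 2, 1).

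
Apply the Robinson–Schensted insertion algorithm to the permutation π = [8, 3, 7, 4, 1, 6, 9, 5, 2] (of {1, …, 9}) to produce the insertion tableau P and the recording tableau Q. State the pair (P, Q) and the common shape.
P = [1, 2, 5, 9] / [3, 4] / [6] / [7] / [8];  Q = [1, 3, 6, 7] / [2, 8] / [4] / [5] / [9];  common shape = (4, 2, 1, 1, 1)

Row-insert the values π_1, π_2, … into P one at a time, bumping the leftmost entry strictly greater than the inserted value down to the next row. The recording tableau Q records, in position (i, j), the step at which that cell was added to P.
  Insert 8 (step 1): P = [8];  Q = [1]
  Insert 3 (step 2): P = [3] / [8];  Q = [1] / [2]
  Insert 7 (step 3): P = [3, 7] / [8];  Q = [1, 3] / [2]
  Insert 4 (step 4): P = [3, 4] / [7] / [8];  Q = [1, 3] / [2] / [4]
  Insert 1 (step 5): P = [1, 4] / [3] / [7] / [8];  Q = [1, 3] / [2] / [4] / [5]
  Insert 6 (step 6): P = [1, 4, 6] / [3] / [7] / [8];  Q = [1, 3, 6] / [2] / [4] / [5]
  Insert 9 (step 7): P = [1, 4, 6, 9] / [3] / [7] / [8];  Q = [1, 3, 6, 7] / [2] / [4] / [5]
  Insert 5 (step 8): P = [1, 4, 5, 9] / [3, 6] / [7] / [8];  Q = [1, 3, 6, 7] / [2, 8] / [4] / [5]
  Insert 2 (step 9): P = [1, 2, 5, 9] / [3, 4] / [6] / [7] / [8];  Q = [1, 3, 6, 7] / [2, 8] / [4] / [5] / [9]
Final shape: (4, 2, 1, 1, 1).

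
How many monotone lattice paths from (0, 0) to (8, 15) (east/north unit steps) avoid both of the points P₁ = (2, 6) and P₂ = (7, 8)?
Number of paths = 303398

Inclusion–exclusion. Total paths: C(23, 8) = 490314. Through P₁: C(8, 2)·C(15, 6) = 140140. Through P₂: C(15, 7)·C(8, 1) = 51480. Since P₁ is strictly southwest of P₂, a monotone path through both must visit P₁ then P₂; paths through both = C(8, 2)·C(7, 5)·C(8, 1) = 4704. Avoid both = 490314 − 140140 − 51480 + 4704 = 303398.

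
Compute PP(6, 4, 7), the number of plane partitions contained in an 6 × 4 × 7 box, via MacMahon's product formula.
PP(6, 4, 7) = 12544848030

Evaluate the triple product over i = 1..6, j = 1..4, k = 1..7. The factors are (2/1) · (3/2) · (4/3) · (5/4) · (6/5) · (7/6) · (8/7) · (3/2) · … (168 factors total). The numerators and denominators telescope so the product is an integer; carrying out the multiplication exactly gives PP(6, 4, 7) = 12544848030.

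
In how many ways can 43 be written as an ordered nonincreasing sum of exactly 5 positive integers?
p(43, 5 parts) = 1469

Partitions of n into exactly k parts are in bijection with partitions of n − k into at most k parts (subtract 1 from each part). So p(43, exactly 5) = p(38, parts ≤ 5). Computing via the recurrence p(m, j) = p(m, j−1) + p(m−j, j) gives 1469.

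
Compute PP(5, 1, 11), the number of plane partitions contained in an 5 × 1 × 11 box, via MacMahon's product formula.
PP(5, 1, 11) = 4368

Evaluate the triple product over i = 1..5, j = 1..1, k = 1..11. The factors are (2/1) · (3/2) · (4/3) · (5/4) · (6/5) · (7/6) · (8/7) · (9/8) · … (55 factors total). The numerators and denominators telescope so the product is an integer; carrying out the multiplication exactly gives PP(5, 1, 11) = 4368.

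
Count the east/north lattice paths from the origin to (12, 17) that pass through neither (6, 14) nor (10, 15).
Number of paths = 30190335

Inclusion–exclusion. Total paths: C(29, 12) = 51895935. Through P₁: C(20, 6)·C(9, 6) = 3255840. Through P₂: C(25, 10)·C(4, 2) = 19612560. Since P₁ is strictly southwest of P₂, a monotone path through both must visit P₁ then P₂; paths through both = C(20, 6)·C(5, 4)·C(4, 2) = 1162800. Avoid both = 51895935 − 3255840 − 19612560 + 1162800 = 30190335.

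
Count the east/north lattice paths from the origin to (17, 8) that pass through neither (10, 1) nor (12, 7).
Number of paths = 743343

Inclusion–exclusion. Total paths: C(25, 17) = 1081575. Through P₁: C(11, 10)·C(14, 7) = 37752. Through P₂: C(19, 12)·C(6, 5) = 302328. Since P₁ is strictly southwest of P₂, a monotone path through both must visit P₁ then P₂; paths through both = C(11, 10)·C(8, 2)·C(6, 5) = 1848. Avoid both = 1081575 − 37752 − 302328 + 1848 = 743343.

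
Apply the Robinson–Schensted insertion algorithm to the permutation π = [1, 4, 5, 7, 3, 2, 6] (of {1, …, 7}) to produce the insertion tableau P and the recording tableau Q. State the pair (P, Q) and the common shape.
P = [1, 2, 5, 6] / [3, 7] / [4];  Q = [1, 2, 3, 4] / [5, 7] / [6];  common shape = (4, 2, 1)

Row-insert the values π_1, π_2, … into P one at a time, bumping the leftmost entry strictly greater than the inserted value down to the next row. The recording tableau Q records, in position (i, j), the step at which that cell was added to P.
  Insert 1 (step 1): P = [1];  Q = [1]
  Insert 4 (step 2): P = [1, 4];  Q = [1, 2]
  Insert 5 (step 3): P = [1, 4, 5];  Q = [1, 2, 3]
  Insert 7 (step 4): P = [1, 4, 5, 7];  Q = [1, 2, 3, 4]
  Insert 3 (step 5): P = [1, 3, 5, 7] / [4];  Q = [1, 2, 3, 4] / [5]
  Insert 2 (step 6): P = [1, 2, 5, 7] / [3] / [4];  Q = [1, 2, 3, 4] / [5] / [6]
  Insert 6 (step 7): P = [1, 2, 5, 6] / [3, 7] / [4];  Q = [1, 2, 3, 4] / [5, 7] / [6]
Final shape: (4, 2, 1).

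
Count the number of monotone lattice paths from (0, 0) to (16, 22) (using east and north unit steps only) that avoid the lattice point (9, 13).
Number of paths = 16549489630

Total paths from (0, 0) to (16, 22): C(38, 16) = 22239974430. Paths through (9, 13): (paths (0, 0) → (9, 13)) × (paths (9, 13) → (16, 22)) = C(22, 9) · C(16, 7) = 497420 · 11440 = 5690484800. Avoidance count = 22239974430 − 5690484800 = 16549489630.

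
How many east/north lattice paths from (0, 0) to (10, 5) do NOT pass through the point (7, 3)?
Number of paths = 1803

Total paths from (0, 0) to (10, 5): C(15, 10) = 3003. Paths through (7, 3): (paths (0, 0) → (7, 3)) × (paths (7, 3) → (10, 5)) = C(10, 7) · C(5, 3) = 120 · 10 = 1200. Avoidance count = 3003 − 1200 = 1803.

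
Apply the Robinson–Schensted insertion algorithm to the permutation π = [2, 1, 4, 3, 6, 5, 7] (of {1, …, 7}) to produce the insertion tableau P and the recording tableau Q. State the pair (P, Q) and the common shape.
P = [1, 3, 5, 7] / [2, 4, 6];  Q = [1, 3, 5, 7] / [2, 4, 6];  common shape = (4, 3)

Row-insert the values π_1, π_2, … into P one at a time, bumping the leftmost entry strictly greater than the inserted value down to the next row. The recording tableau Q records, in position (i, j), the step at which that cell was added to P.
  Insert 2 (step 1): P = [2];  Q = [1]
  Insert 1 (step 2): P = [1] / [2];  Q = [1] / [2]
  Insert 4 (step 3): P = [1, 4] / [2];  Q = [1, 3] / [2]
  Insert 3 (step 4): P = [1, 3] / [2, 4];  Q = [1, 3] / [2, 4]
  Insert 6 (step 5): P = [1, 3, 6] / [2, 4];  Q = [1, 3, 5] / [2, 4]
  Insert 5 (step 6): P = [1, 3, 5] / [2, 4, 6];  Q = [1, 3, 5] / [2, 4, 6]
  Insert 7 (step 7): P = [1, 3, 5, 7] / [2, 4, 6];  Q = [1, 3, 5, 7] / [2, 4, 6]
Final shape: (4, 3).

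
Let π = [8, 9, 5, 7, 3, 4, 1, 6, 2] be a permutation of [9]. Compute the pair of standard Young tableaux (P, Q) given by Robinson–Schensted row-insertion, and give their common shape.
P = [1, 2, 6] / [3, 4] / [5, 7] / [8, 9];  Q = [1, 2, 8] / [3, 4] / [5, 6] / [7, 9];  common shape = (3, 2, 2, 2)

Row-insert the values π_1, π_2, … into P one at a time, bumping the leftmost entry strictly greater than the inserted value down to the next row. The recording tableau Q records, in position (i, j), the step at which that cell was added to P.
  Insert 8 (step 1): P = [8];  Q = [1]
  Insert 9 (step 2): P = [8, 9];  Q = [1, 2]
  Insert 5 (step 3): P = [5, 9] / [8];  Q = [1, 2] / [3]
  Insert 7 (step 4): P = [5, 7] / [8, 9];  Q = [1, 2] / [3, 4]
  Insert 3 (step 5): P = [3, 7] / [5, 9] / [8];  Q = [1, 2] / [3, 4] / [5]
  Insert 4 (step 6): P = [3, 4] / [5, 7] / [8, 9];  Q = [1, 2] / [3, 4] / [5, 6]
  Insert 1 (step 7): P = [1, 4] / [3, 7] / [5, 9] / [8];  Q = [1, 2] / [3, 4] / [5, 6] / [7]
  Insert 6 (step 8): P = [1, 4, 6] / [3, 7] / [5, 9] / [8];  Q = [1, 2, 8] / [3, 4] / [5, 6] / [7]
  Insert 2 (step 9): P = [1, 2, 6] / [3, 4] / [5, 7] / [8, 9];  Q = [1, 2, 8] / [3, 4] / [5, 6] / [7, 9]
Final shape: (3, 2, 2, 2).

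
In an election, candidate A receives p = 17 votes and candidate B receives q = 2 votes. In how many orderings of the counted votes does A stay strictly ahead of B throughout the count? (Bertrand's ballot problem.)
Strict-lead orderings = 135

Total orderings of the 19 votes with 17 for A: C(19, 17) = 171. By the Bertrand ballot formula (Cycle Lemma / reflection principle), the number of orderings in which A is strictly ahead of B throughout is (p − q)/(p + q) · C(p + q, p) = (17 − 2)/(17 + 2) · 171 = 135.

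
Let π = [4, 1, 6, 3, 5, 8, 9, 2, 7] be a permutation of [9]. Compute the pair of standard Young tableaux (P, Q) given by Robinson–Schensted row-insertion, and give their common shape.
P = [1, 2, 5, 7, 9] / [3, 6, 8] / [4];  Q = [1, 3, 5, 6, 7] / [2, 4, 9] / [8];  common shape = (5, 3, 1)

Row-insert the values π_1, π_2, … into P one at a time, bumping the leftmost entry strictly greater than the inserted value down to the next row. The recording tableau Q records, in position (i, j), the step at which that cell was added to P.
  Insert 4 (step 1): P = [4];  Q = [1]
  Insert 1 (step 2): P = [1] / [4];  Q = [1] / [2]
  Insert 6 (step 3): P = [1, 6] / [4];  Q = [1, 3] / [2]
  Insert 3 (step 4): P = [1, 3] / [4, 6];  Q = [1, 3] / [2, 4]
  Insert 5 (step 5): P = [1, 3, 5] / [4, 6];  Q = [1, 3, 5] / [2, 4]
  Insert 8 (step 6): P = [1, 3, 5, 8] / [4, 6];  Q = [1, 3, 5, 6] / [2, 4]
  Insert 9 (step 7): P = [1, 3, 5, 8, 9] / [4, 6];  Q = [1, 3, 5, 6, 7] / [2, 4]
  Insert 2 (step 8): P = [1, 2, 5, 8, 9] / [3, 6] / [4];  Q = [1, 3, 5, 6, 7] / [2, 4] / [8]
  Insert 7 (step 9): P = [1, 2, 5, 7, 9] / [3, 6, 8] / [4];  Q = [1, 3, 5, 6, 7] / [2, 4, 9] / [8]
Final shape: (5, 3, 1).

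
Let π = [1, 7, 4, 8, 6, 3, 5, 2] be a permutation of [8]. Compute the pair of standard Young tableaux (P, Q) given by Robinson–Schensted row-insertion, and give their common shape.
P = [1, 2, 5] / [3, 6] / [4, 8] / [7];  Q = [1, 2, 4] / [3, 5] / [6, 7] / [8];  common shape = (3, 2, 2, 1)

Row-insert the values π_1, π_2, … into P one at a time, bumping the leftmost entry strictly greater than the inserted value down to the next row. The recording tableau Q records, in position (i, j), the step at which that cell was added to P.
  Insert 1 (step 1): P = [1];  Q = [1]
  Insert 7 (step 2): P = [1, 7];  Q = [1, 2]
  Insert 4 (step 3): P = [1, 4] / [7];  Q = [1, 2] / [3]
  Insert 8 (step 4): P = [1, 4, 8] / [7];  Q = [1, 2, 4] / [3]
  Insert 6 (step 5): P = [1, 4, 6] / [7, 8];  Q = [1, 2, 4] / [3, 5]
  Insert 3 (step 6): P = [1, 3, 6] / [4, 8] / [7];  Q = [1, 2, 4] / [3, 5] / [6]
  Insert 5 (step 7): P = [1, 3, 5] / [4, 6] / [7, 8];  Q = [1, 2, 4] / [3, 5] / [6, 7]
  Insert 2 (step 8): P = [1, 2, 5] / [3, 6] / [4, 8] / [7];  Q = [1, 2, 4] / [3, 5] / [6, 7] / [8]
Final shape: (3, 2, 2, 1).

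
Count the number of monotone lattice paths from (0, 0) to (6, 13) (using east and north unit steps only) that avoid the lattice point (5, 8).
Number of paths = 19410

Total paths from (0, 0) to (6, 13): C(19, 6) = 27132. Paths through (5, 8): (paths (0, 0) → (5, 8)) × (paths (5, 8) → (6, 13)) = C(13, 5) · C(6, 1) = 1287 · 6 = 7722. Avoidance count = 27132 − 7722 = 19410.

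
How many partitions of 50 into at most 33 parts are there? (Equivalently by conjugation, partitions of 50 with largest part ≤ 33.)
p(50, parts ≤ 33) = 203311

Use the recurrence p(n, m) = p(n, m−1) + p(n−m, m): either the largest part is < m (count p(n, m−1)) or the largest part is exactly m (remove one copy of m, count p(n−m, m)). With p(0, ·) = 1 this gives p(50, parts ≤ 33) = 203311. (By conjugating Young diagrams, this also counts partitions of 50 into at most 33 parts.)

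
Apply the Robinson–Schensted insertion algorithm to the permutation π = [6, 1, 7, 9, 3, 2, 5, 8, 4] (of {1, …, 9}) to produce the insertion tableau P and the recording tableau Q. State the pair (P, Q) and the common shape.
P = [1, 2, 4, 8] / [3, 5, 9] / [6, 7];  Q = [1, 3, 4, 8] / [2, 5, 7] / [6, 9];  common shape = (4, 3, 2)

Row-insert the values π_1, π_2, … into P one at a time, bumping the leftmost entry strictly greater than the inserted value down to the next row. The recording tableau Q records, in position (i, j), the step at which that cell was added to P.
  Insert 6 (step 1): P = [6];  Q = [1]
  Insert 1 (step 2): P = [1] / [6];  Q = [1] / [2]
  Insert 7 (step 3): P = [1, 7] / [6];  Q = [1, 3] / [2]
  Insert 9 (step 4): P = [1, 7, 9] / [6];  Q = [1, 3, 4] / [2]
  Insert 3 (step 5): P = [1, 3, 9] / [6, 7];  Q = [1, 3, 4] / [2, 5]
  Insert 2 (step 6): P = [1, 2, 9] / [3, 7] / [6];  Q = [1, 3, 4] / [2, 5] / [6]
  Insert 5 (step 7): P = [1, 2, 5] / [3, 7, 9] / [6];  Q = [1, 3, 4] / [2, 5, 7] / [6]
  Insert 8 (step 8): P = [1, 2, 5, 8] / [3, 7, 9] / [6];  Q = [1, 3, 4, 8] / [2, 5, 7] / [6]
  Insert 4 (step 9): P = [1, 2, 4, 8] / [3, 5, 9] / [6, 7];  Q = [1, 3, 4, 8] / [2, 5, 7] / [6, 9]
Final shape: (4, 3, 2).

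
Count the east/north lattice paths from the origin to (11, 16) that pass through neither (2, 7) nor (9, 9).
Number of paths = 9583911

Inclusion–exclusion. Total paths: C(27, 11) = 13037895. Through P₁: C(9, 2)·C(18, 9) = 1750320. Through P₂: C(18, 9)·C(9, 2) = 1750320. Since P₁ is strictly southwest of P₂, a monotone path through both must visit P₁ then P₂; paths through both = C(9, 2)·C(9, 7)·C(9, 2) = 46656. Avoid both = 13037895 − 1750320 − 1750320 + 46656 = 9583911.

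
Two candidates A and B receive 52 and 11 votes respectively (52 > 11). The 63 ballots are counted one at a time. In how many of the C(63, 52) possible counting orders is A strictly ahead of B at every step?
Strict-lead orderings = 400752389361

Total orderings of the 63 votes with 52 for A: C(63, 52) = 615790256823. By the Bertrand ballot formula (Cycle Lemma / reflection principle), the number of orderings in which A is strictly ahead of B throughout is (p − q)/(p + q) · C(p + q, p) = (52 − 11)/(52 + 11) · 615790256823 = 400752389361.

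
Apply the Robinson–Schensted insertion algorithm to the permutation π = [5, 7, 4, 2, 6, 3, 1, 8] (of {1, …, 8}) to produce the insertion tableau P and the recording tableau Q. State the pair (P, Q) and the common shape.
P = [1, 3, 8] / [2, 6] / [4, 7] / [5];  Q = [1, 2, 8] / [3, 5] / [4, 6] / [7];  common shape = (3, 2, 2, 1)

Row-insert the values π_1, π_2, … into P one at a time, bumping the leftmost entry strictly greater than the inserted value down to the next row. The recording tableau Q records, in position (i, j), the step at which that cell was added to P.
  Insert 5 (step 1): P = [5];  Q = [1]
  Insert 7 (step 2): P = [5, 7];  Q = [1, 2]
  Insert 4 (step 3): P = [4, 7] / [5];  Q = [1, 2] / [3]
  Insert 2 (step 4): P = [2, 7] / [4] / [5];  Q = [1, 2] / [3] / [4]
  Insert 6 (step 5): P = [2, 6] / [4, 7] / [5];  Q = [1, 2] / [3, 5] / [4]
  Insert 3 (step 6): P = [2, 3] / [4, 6] / [5, 7];  Q = [1, 2] / [3, 5] / [4, 6]
  Insert 1 (step 7): P = [1, 3] / [2, 6] / [4, 7] / [5];  Q = [1, 2] / [3, 5] / [4, 6] / [7]
  Insert 8 (step 8): P = [1, 3, 8] / [2, 6] / [4, 7] / [5];  Q = [1, 2, 8] / [3, 5] / [4, 6] / [7]
Final shape: (3, 2, 2, 1).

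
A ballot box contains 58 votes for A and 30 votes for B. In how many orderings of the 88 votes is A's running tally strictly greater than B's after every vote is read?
Strict-lead orderings = 94655743435892955641136

Total orderings of the 88 votes with 58 for A: C(88, 58) = 297489479369949289157856. By the Bertrand ballot formula (Cycle Lemma / reflection principle), the number of orderings in which A is strictly ahead of B throughout is (p − q)/(p + q) · C(p + q, p) = (58 − 30)/(58 + 30) · 297489479369949289157856 = 94655743435892955641136.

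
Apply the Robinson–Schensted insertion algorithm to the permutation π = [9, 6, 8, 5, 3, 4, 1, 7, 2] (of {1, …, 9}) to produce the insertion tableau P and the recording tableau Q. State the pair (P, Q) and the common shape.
P = [1, 2, 7] / [3, 4] / [5, 8] / [6] / [9];  Q = [1, 3, 8] / [2, 6] / [4, 9] / [5] / [7];  common shape = (3, 2, 2, 1, 1)

Row-insert the values π_1, π_2, … into P one at a time, bumping the leftmost entry strictly greater than the inserted value down to the next row. The recording tableau Q records, in position (i, j), the step at which that cell was added to P.
  Insert 9 (step 1): P = [9];  Q = [1]
  Insert 6 (step 2): P = [6] / [9];  Q = [1] / [2]
  Insert 8 (step 3): P = [6, 8] / [9];  Q = [1, 3] / [2]
  Insert 5 (step 4): P = [5, 8] / [6] / [9];  Q = [1, 3] / [2] / [4]
  Insert 3 (step 5): P = [3, 8] / [5] / [6] / [9];  Q = [1, 3] / [2] / [4] / [5]
  Insert 4 (step 6): P = [3, 4] / [5, 8] / [6] / [9];  Q = [1, 3] / [2, 6] / [4] / [5]
  Insert 1 (step 7): P = [1, 4] / [3, 8] / [5] / [6] / [9];  Q = [1, 3] / [2, 6] / [4] / [5] / [7]
  Insert 7 (step 8): P = [1, 4, 7] / [3, 8] / [5] / [6] / [9];  Q = [1, 3, 8] / [2, 6] / [4] / [5] / [7]
  Insert 2 (step 9): P = [1, 2, 7] / [3, 4] / [5, 8] / [6] / [9];  Q = [1, 3, 8] / [2, 6] / [4, 9] / [5] / [7]
Final shape: (3, 2, 2, 1, 1).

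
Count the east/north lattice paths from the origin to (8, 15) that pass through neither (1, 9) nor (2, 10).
Number of paths = 451902

Inclusion–exclusion. Total paths: C(23, 8) = 490314. Through P₁: C(10, 1)·C(13, 7) = 17160. Through P₂: C(12, 2)·C(11, 6) = 30492. Since P₁ is strictly southwest of P₂, a monotone path through both must visit P₁ then P₂; paths through both = C(10, 1)·C(2, 1)·C(11, 6) = 9240. Avoid both = 490314 − 17160 − 30492 + 9240 = 451902.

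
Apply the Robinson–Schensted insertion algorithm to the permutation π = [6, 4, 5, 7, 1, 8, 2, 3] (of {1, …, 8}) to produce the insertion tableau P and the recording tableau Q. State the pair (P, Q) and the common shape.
P = [1, 2, 3, 8] / [4, 5, 7] / [6];  Q = [1, 3, 4, 6] / [2, 7, 8] / [5];  common shape = (4, 3, 1)

Row-insert the values π_1, π_2, … into P one at a time, bumping the leftmost entry strictly greater than the inserted value down to the next row. The recording tableau Q records, in position (i, j), the step at which that cell was added to P.
  Insert 6 (step 1): P = [6];  Q = [1]
  Insert 4 (step 2): P = [4] / [6];  Q = [1] / [2]
  Insert 5 (step 3): P = [4, 5] / [6];  Q = [1, 3] / [2]
  Insert 7 (step 4): P = [4, 5, 7] / [6];  Q = [1, 3, 4] / [2]
  Insert 1 (step 5): P = [1, 5, 7] / [4] / [6];  Q = [1, 3, 4] / [2] / [5]
  Insert 8 (step 6): P = [1, 5, 7, 8] / [4] / [6];  Q = [1, 3, 4, 6] / [2] / [5]
  Insert 2 (step 7): P = [1, 2, 7, 8] / [4, 5] / [6];  Q = [1, 3, 4, 6] / [2, 7] / [5]
  Insert 3 (step 8): P = [1, 2, 3, 8] / [4, 5, 7] / [6];  Q = [1, 3, 4, 6] / [2, 7, 8] / [5]
Final shape: (4, 3, 1).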